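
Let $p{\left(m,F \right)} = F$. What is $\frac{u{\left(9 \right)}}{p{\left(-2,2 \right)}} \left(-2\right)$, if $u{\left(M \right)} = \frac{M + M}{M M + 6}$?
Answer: $- \frac{6}{29} \approx -0.2069$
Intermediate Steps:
$u{\left(M \right)} = \frac{2 M}{6 + M^{2}}$ ($u{\left(M \right)} = \frac{2 M}{M^{2} + 6} = \frac{2 M}{6 + M^{2}}$)
$\frac{u{\left(9 \right)}}{p{\left(-2,2 \right)}} \left(-2\right) = \frac{2 \cdot 9 \frac{1}{6 + 9^{2}}}{2} \left(-2\right) = 2 \cdot 9 \frac{1}{6 + 81} \cdot \frac{1}{2} \left(-2\right) = 2 \cdot 9 \cdot \frac{1}{87} \cdot \frac{1}{2} \left(-2\right) = \frac{6}{29} \cdot \frac{1}{2} \left(-2\right) = \frac{3}{29} \left(-2\right) = - \frac{6}{29}$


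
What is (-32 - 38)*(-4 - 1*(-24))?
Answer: -1400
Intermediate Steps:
(-32 - 38)*(-4 - 1*(-24)) = -70*(-4 + 24) = -70*20 = -1400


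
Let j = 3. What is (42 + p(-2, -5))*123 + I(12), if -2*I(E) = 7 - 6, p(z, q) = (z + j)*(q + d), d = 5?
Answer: 10331/2 ≈ 5165.5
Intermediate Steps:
p(z, q) = (3 + z)*(5 + q) (p(z, q) = (z + 3)*(q + 5) = (3 + z)*(5 + q))
I(E) = -1/2 (I(E) = -(7 - 6)/2 = -1/2*1 = -1/2)
(42 + p(-2, -5))*123 + I(12) = (42 + (15 + 3*(-5) + 5*(-2) - 5*(-2)))*123 - 1/2 = (42 + (15 - 15 - 10 + 10))*123 - 1/2 = (42 + 0)*123 - 1/2 = 42*123 - 1/2 = 5166 - 1/2 = 10331/2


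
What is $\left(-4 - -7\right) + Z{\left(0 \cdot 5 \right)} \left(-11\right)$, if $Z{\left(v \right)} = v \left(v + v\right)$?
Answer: $3$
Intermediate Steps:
$Z{\left(v \right)} = 2 v^{2}$ ($Z{\left(v \right)} = v 2 v = 2 v^{2}$)
$\left(-4 - -7\right) + Z{\left(0 \cdot 5 \right)} \left(-11\right) = \left(-4 - -7\right) + 2 \left(0 \cdot 5\right)^{2} \left(-11\right) = \left(-4 + 7\right) + 2 \cdot 0^{2} \left(-11\right) = 3 + 2 \cdot 0 \left(-11\right) = 3 + 0 \left(-11\right) = 3 + 0 = 3$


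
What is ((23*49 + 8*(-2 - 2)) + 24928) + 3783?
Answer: 29806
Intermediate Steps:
((23*49 + 8*(-2 - 2)) + 24928) + 3783 = ((1127 + 8*(-4)) + 24928) + 3783 = ((1127 - 32) + 24928) + 3783 = (1095 + 24928) + 3783 = 26023 + 3783 = 29806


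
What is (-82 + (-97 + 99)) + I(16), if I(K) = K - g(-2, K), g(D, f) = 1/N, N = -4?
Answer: -255/4 ≈ -63.750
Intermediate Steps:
g(D, f) = -1/4 (g(D, f) = 1/(-4) = 1*(-1/4) = -1/4)
I(K) = 1/4 + K (I(K) = K - 1*(-1/4) = K + 1/4 = 1/4 + K)
(-82 + (-97 + 99)) + I(16) = (-82 + (-97 + 99)) + (1/4 + 16) = (-82 + 2) + 65/4 = -80 + 65/4 = -255/4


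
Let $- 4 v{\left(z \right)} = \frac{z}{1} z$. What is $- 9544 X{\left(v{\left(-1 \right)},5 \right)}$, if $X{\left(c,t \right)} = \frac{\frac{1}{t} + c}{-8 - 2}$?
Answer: $- \frac{1193}{25} \approx -47.72$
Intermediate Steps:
$v{\left(z \right)} = - \frac{z^{2}}{4}$ ($v{\left(z \right)} = - \frac{\frac{z}{1} z}{4} = - \frac{z 1 z}{4} = - \frac{z z}{4} = - \frac{z^{2}}{4}$)
$X{\left(c,t \right)} = - \frac{c}{10} - \frac{1}{10 t}$ ($X{\left(c,t \right)} = \frac{c + \frac{1}{t}}{-10} = \left(c + \frac{1}{t}\right) \left(- \frac{1}{10}\right) = - \frac{c}{10} - \frac{1}{10 t}$)
$- 9544 X{\left(v{\left(-1 \right)},5 \right)} = - 9544 \frac{-1 - - \frac{\left(-1\right)^{2}}{4} \cdot 5}{10 \cdot 5} = - 9544 \cdot \frac{1}{10} \cdot \frac{1}{5} \left(-1 - \left(- \frac{1}{4}\right) 1 \cdot 5\right) = - 9544 \cdot \frac{1}{10} \cdot \frac{1}{5} \left(-1 - \left(- \frac{1}{4}\right) 5\right) = - 9544 \cdot \frac{1}{10} \cdot \frac{1}{5} \left(-1 + \frac{5}{4}\right) = - 9544 \cdot \frac{1}{10} \cdot \frac{1}{5} \cdot \frac{1}{4} = \left(-9544\right) \frac{1}{200} = - \frac{1193}{25}$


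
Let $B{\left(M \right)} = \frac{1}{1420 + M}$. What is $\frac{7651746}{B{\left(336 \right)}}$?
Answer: $13436465976$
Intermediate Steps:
$\frac{7651746}{B{\left(336 \right)}} = \frac{7651746}{\frac{1}{1420 + 336}} = \frac{7651746}{\frac{1}{1756}} = 7651746 \frac{1}{\frac{1}{1756}} = 7651746 \cdot 1756 = 13436465976$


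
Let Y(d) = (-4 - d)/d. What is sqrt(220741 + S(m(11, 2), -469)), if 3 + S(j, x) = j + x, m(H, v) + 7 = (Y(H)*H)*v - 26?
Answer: 7*sqrt(4494) ≈ 469.26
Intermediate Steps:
Y(d) = (-4 - d)/d
m(H, v) = -33 + v*(-4 - H) (m(H, v) = -7 + ((((-4 - H)/H)*H)*v - 26) = -7 + ((-4 - H)*v - 26) = -7 + (v*(-4 - H) - 26) = -7 + (-26 + v*(-4 - H)) = -33 + v*(-4 - H))
S(j, x) = -3 + j + x (S(j, x) = -3 + (j + x) = -3 + j + x)
sqrt(220741 + S(m(11, 2), -469)) = sqrt(220741 + (-3 + (-33 - 1*2*(4 + 11)) - 469)) = sqrt(220741 + (-3 + (-33 - 1*2*15) - 469)) = sqrt(220741 + (-3 + (-33 - 30) - 469)) = sqrt(220741 + (-3 - 63 - 469)) = sqrt(220741 - 535) = sqrt(220206) = 7*sqrt(4494)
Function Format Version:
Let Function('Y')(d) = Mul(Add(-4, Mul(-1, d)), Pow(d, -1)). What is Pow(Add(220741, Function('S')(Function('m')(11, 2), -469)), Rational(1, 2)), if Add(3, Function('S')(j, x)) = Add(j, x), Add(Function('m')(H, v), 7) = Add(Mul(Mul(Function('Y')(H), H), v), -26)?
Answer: Mul(7, Pow(4494, Rational(1, 2))) ≈ 469.26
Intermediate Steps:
Function('Y')(d) = Mul(Pow(d, -1), Add(-4, Mul(-1, d)))
Function('m')(H, v) = Add(-33, Mul(v, Add(-4, Mul(-1, H)))) (Function('m')(H, v) = Add(-7, Add(Mul(Mul(Mul(Pow(H, -1), Add(-4, Mul(-1, H))), H), v), -26)) = Add(-7, Add(Mul(Add(-4, Mul(-1, H)), v), -26)) = Add(-7, Add(Mul(v, Add(-4, Mul(-1, H))), -26)) = Add(-7, Add(-26, Mul(v, Add(-4, Mul(-1, H))))) = Add(-33, Mul(v, Add(-4, Mul(-1, H)))))
Function('S')(j, x) = Add(-3, j, x) (Function('S')(j, x) = Add(-3, Add(j, x)) = Add(-3, j, x))
Pow(Add(220741, Function('S')(Function('m')(11, 2), -469)), Rational(1, 2)) = Pow(Add(220741, Add(-3, Add(-33, Mul(-1, 2, Add(4, 11))), -469)), Rational(1, 2)) = Pow(Add(220741, Add(-3, Add(-33, Mul(-1, 2, 15)), -469)), Rational(1, 2)) = Pow(Add(220741, Add(-3, Add(-33, -30), -469)), Rational(1, 2)) = Pow(Add(220741, Add(-3, -63, -469)), Rational(1, 2)) = Pow(Add(220741, -535), Rational(1, 2)) = Pow(220206, Rational(1, 2)) = Mul(7, Pow(4494, Rational(1, 2)))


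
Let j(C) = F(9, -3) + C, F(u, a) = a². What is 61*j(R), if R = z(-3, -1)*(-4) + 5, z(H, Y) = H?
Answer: 1586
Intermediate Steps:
R = 17 (R = -3*(-4) + 5 = 12 + 5 = 17)
j(C) = 9 + C (j(C) = (-3)² + C = 9 + C)
61*j(R) = 61*(9 + 17) = 61*26 = 1586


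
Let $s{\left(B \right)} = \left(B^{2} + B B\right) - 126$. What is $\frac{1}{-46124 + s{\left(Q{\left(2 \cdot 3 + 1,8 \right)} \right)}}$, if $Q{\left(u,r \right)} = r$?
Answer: $- \frac{1}{46122} \approx -2.1682 \cdot 10^{-5}$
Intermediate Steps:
$s{\left(B \right)} = -126 + 2 B^{2}$ ($s{\left(B \right)} = \left(B^{2} + B^{2}\right) - 126 = 2 B^{2} - 126 = -126 + 2 B^{2}$)
$\frac{1}{-46124 + s{\left(Q{\left(2 \cdot 3 + 1,8 \right)} \right)}} = \frac{1}{-46124 - \left(126 - 2 \cdot 8^{2}\right)} = \frac{1}{-46124 + \left(-126 + 2 \cdot 64\right)} = \frac{1}{-46124 + \left(-126 + 128\right)} = \frac{1}{-46124 + 2} = \frac{1}{-46122} = - \frac{1}{46122}$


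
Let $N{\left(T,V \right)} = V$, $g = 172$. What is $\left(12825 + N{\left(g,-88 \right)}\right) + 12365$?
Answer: $25102$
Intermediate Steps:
$\left(12825 + N{\left(g,-88 \right)}\right) + 12365 = \left(12825 - 88\right) + 12365 = 12737 + 12365 = 25102$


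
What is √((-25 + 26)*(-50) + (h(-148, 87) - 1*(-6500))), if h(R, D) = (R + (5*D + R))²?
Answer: √25771 ≈ 160.53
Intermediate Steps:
h(R, D) = (2*R + 5*D)² (h(R, D) = (R + (R + 5*D))² = (2*R + 5*D)²)
√((-25 + 26)*(-50) + (h(-148, 87) - 1*(-6500))) = √((-25 + 26)*(-50) + ((2*(-148) + 5*87)² - 1*(-6500))) = √(1*(-50) + ((-296 + 435)² + 6500)) = √(-50 + (139² + 6500)) = √(-50 + (19321 + 6500)) = √(-50 + 25821) = √25771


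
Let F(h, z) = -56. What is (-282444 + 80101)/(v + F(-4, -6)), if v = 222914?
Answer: -202343/222858 ≈ -0.90795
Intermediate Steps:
(-282444 + 80101)/(v + F(-4, -6)) = (-282444 + 80101)/(222914 - 56) = -202343/222858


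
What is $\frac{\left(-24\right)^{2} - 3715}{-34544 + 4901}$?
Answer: $\frac{3139}{29643} \approx 0.10589$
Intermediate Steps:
$\frac{\left(-24\right)^{2} - 3715}{-34544 + 4901} = \frac{576 - 3715}{-29643} = \left(-3139\right) \left(- \frac{1}{29643}\right) = \frac{3139}{29643}$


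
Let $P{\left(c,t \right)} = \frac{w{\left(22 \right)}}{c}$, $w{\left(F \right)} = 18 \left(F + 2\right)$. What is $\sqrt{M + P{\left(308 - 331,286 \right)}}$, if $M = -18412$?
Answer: $\frac{2 i \sqrt{2437471}}{23} \approx 135.76 i$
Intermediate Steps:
$w{\left(F \right)} = 36 + 18 F$ ($w{\left(F \right)} = 18 \left(2 + F\right) = 36 + 18 F$)
$P{\left(c,t \right)} = \frac{432}{c}$ ($P{\left(c,t \right)} = \frac{36 + 18 \cdot 22}{c} = \frac{36 + 396}{c} = \frac{432}{c}$)
$\sqrt{M + P{\left(308 - 331,286 \right)}} = \sqrt{-18412 + \frac{432}{308 - 331}} = \sqrt{-18412 + \frac{432}{-23}} = \sqrt{-18412 + 432 \left(- \frac{1}{23}\right)} = \sqrt{-18412 - \frac{432}{23}} = \sqrt{- \frac{423908}{23}} = \frac{2 i \sqrt{2437471}}{23}$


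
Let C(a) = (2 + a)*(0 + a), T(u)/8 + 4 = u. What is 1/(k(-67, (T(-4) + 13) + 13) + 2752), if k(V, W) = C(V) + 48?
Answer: 1/7155 ≈ 0.00013976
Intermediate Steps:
T(u) = -32 + 8*u
C(a) = a*(2 + a) (C(a) = (2 + a)*a = a*(2 + a))
k(V, W) = 48 + V*(2 + V) (k(V, W) = V*(2 + V) + 48 = 48 + V*(2 + V))
1/(k(-67, (T(-4) + 13) + 13) + 2752) = 1/((48 - 67*(2 - 67)) + 2752) = 1/((48 - 67*(-65)) + 2752) = 1/((48 + 4355) + 2752) = 1/(4403 + 2752) = 1/7155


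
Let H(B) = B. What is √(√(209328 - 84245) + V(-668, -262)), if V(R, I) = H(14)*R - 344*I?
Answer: √(80776 + √125083) ≈ 284.83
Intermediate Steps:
V(R, I) = -344*I + 14*R (V(R, I) = 14*R - 344*I = -344*I + 14*R)
√(√(209328 - 84245) + V(-668, -262)) = √(√(209328 - 84245) + (-344*(-262) + 14*(-668))) = √(√125083 + (90128 - 9352)) = √(√125083 + 80776) = √(80776 + √125083)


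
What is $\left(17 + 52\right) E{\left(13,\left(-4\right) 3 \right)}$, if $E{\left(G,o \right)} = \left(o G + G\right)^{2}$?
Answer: $1410981$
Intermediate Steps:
$E{\left(G,o \right)} = \left(G + G o\right)^{2}$ ($E{\left(G,o \right)} = \left(G o + G\right)^{2} = \left(G + G o\right)^{2}$)
$\left(17 + 52\right) E{\left(13,\left(-4\right) 3 \right)} = \left(17 + 52\right) 13^{2} \left(1 - 12\right)^{2} = 69 \cdot 169 \left(1 - 12\right)^{2} = 69 \cdot 169 \left(-11\right)^{2} = 69 \cdot 169 \cdot 121 = 69 \cdot 20449 = 1410981$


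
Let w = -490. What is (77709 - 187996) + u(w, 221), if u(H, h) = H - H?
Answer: -110287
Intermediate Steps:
u(H, h) = 0
(77709 - 187996) + u(w, 221) = (77709 - 187996) + 0 = -110287 + 0 = -110287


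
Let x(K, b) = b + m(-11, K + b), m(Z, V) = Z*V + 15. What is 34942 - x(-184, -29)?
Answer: 32613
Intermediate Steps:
m(Z, V) = 15 + V*Z (m(Z, V) = V*Z + 15 = 15 + V*Z)
x(K, b) = 15 - 11*K - 10*b (x(K, b) = b + (15 + (K + b)*(-11)) = b + (15 + (-11*K - 11*b)) = b + (15 - 11*K - 11*b) = 15 - 11*K - 10*b)
34942 - x(-184, -29) = 34942 - (15 - 11*(-184) - 10*(-29)) = 34942 - (15 + 2024 + 290) = 34942 - 1*2329 = 34942 - 2329 = 32613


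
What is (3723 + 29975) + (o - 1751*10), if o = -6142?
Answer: 10046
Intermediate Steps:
(3723 + 29975) + (o - 1751*10) = (3723 + 29975) + (-6142 - 1751*10) = 33698 + (-6142 - 17510) = 33698 - 23652 = 10046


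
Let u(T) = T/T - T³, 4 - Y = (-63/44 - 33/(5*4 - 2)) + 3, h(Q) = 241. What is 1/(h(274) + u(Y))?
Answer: 2299968/378138709 ≈ 0.0060823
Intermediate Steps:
Y = 563/132 (Y = 4 - ((-63/44 - 33/(5*4 - 2)) + 3) = 4 - ((-63*1/44 - 33/(20 - 2)) + 3) = 4 - ((-63/44 - 33/18) + 3) = 4 - ((-63/44 - 33*1/18) + 3) = 4 - ((-63/44 - 11/6) + 3) = 4 - (-431/132 + 3) = 4 - 1*(-35/132) = 4 + 35/132 = 563/132 ≈ 4.2652)
u(T) = 1 - T³
1/(h(274) + u(Y)) = 1/(241 + (1 - (563/132)³)) = 1/(241 + (1 - 1*178453547/2299968)) = 1/(241 + (1 - 178453547/2299968)) = 1/(241 - 176153579/2299968) = 1/(378138709/2299968) = 2299968/378138709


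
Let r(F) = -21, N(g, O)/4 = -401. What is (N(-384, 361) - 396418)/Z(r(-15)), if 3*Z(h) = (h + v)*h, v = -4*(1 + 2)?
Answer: -132674/77 ≈ -1723.0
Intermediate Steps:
N(g, O) = -1604 (N(g, O) = 4*(-401) = -1604)
v = -12 (v = -4*3 = -12)
Z(h) = h*(-12 + h)/3 (Z(h) = ((h - 12)*h)/3 = ((-12 + h)*h)/3 = (h*(-12 + h))/3 = h*(-12 + h)/3)
(N(-384, 361) - 396418)/Z(r(-15)) = (-1604 - 396418)/(((⅓)*(-21)*(-12 - 21))) = -398022/((⅓)*(-21)*(-33)) = -398022/231 = -398022*1/231 = -132674/77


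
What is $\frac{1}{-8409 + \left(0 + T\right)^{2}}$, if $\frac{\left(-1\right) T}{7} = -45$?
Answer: $\frac{1}{90816} \approx 1.1011 \cdot 10^{-5}$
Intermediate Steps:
$T = 315$ ($T = \left(-7\right) \left(-45\right) = 315$)
$\frac{1}{-8409 + \left(0 + T\right)^{2}} = \frac{1}{-8409 + \left(0 + 315\right)^{2}} = \frac{1}{-8409 + 315^{2}} = \frac{1}{-8409 + 99225} = \frac{1}{90816}$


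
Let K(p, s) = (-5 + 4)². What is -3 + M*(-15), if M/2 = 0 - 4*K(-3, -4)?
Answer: 117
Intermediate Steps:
K(p, s) = 1 (K(p, s) = (-1)² = 1)
M = -8 (M = 2*(0 - 4*1) = 2*(0 - 4) = 2*(-4) = -8)
-3 + M*(-15) = -3 - 8*(-15) = -3 + 120 = 117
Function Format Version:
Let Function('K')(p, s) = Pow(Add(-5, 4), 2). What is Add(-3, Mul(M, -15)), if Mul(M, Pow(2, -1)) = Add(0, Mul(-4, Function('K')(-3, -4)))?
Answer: 117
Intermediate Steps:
Function('K')(p, s) = 1 (Function('K')(p, s) = Pow(-1, 2) = 1)
M = -8 (M = Mul(2, Add(0, Mul(-4, 1))) = Mul(2, Add(0, -4)) = Mul(2, -4) = -8)
Add(-3, Mul(M, -15)) = Add(-3, Mul(-8, -15)) = Add(-3, 120) = 117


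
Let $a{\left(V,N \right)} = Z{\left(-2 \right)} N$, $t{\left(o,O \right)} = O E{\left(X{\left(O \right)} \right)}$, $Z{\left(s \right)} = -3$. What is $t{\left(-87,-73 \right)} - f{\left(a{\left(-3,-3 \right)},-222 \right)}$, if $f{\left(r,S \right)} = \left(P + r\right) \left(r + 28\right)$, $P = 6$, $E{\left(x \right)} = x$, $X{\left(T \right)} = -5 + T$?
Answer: $5139$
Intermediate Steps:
$t{\left(o,O \right)} = O \left(-5 + O\right)$
$a{\left(V,N \right)} = - 3 N$
$f{\left(r,S \right)} = \left(6 + r\right) \left(28 + r\right)$ ($f{\left(r,S \right)} = \left(6 + r\right) \left(r + 28\right) = \left(6 + r\right) \left(28 + r\right)$)
$t{\left(-87,-73 \right)} - f{\left(a{\left(-3,-3 \right)},-222 \right)} = - 73 \left(-5 - 73\right) - \left(168 + \left(\left(-3\right) \left(-3\right)\right)^{2} + 34 \left(\left(-3\right) \left(-3\right)\right)\right) = \left(-73\right) \left(-78\right) - \left(168 + 9^{2} + 34 \cdot 9\right) = 5694 - \left(168 + 81 + 306\right) = 5694 - 555 = 5139$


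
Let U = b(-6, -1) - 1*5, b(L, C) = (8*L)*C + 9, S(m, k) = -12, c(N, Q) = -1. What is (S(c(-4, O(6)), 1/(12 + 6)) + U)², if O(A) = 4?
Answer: 1600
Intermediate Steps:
b(L, C) = 9 + 8*C*L (b(L, C) = 8*C*L + 9 = 9 + 8*C*L)
U = 52 (U = (9 + 8*(-1)*(-6)) - 1*5 = (9 + 48) - 5 = 57 - 5 = 52)
(S(c(-4, O(6)), 1/(12 + 6)) + U)² = (-12 + 52)² = 40² = 1600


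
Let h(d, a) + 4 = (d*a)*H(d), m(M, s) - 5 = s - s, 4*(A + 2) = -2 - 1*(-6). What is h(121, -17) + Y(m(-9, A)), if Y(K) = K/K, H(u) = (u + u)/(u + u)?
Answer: -2060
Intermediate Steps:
A = -1 (A = -2 + (-2 - 1*(-6))/4 = -2 + (-2 + 6)/4 = -2 + (¼)*4 = -2 + 1 = -1)
H(u) = 1 (H(u) = (2*u)/((2*u)) = (2*u)*(1/(2*u)) = 1)
m(M, s) = 5 (m(M, s) = 5 + (s - s) = 5 + 0 = 5)
h(d, a) = -4 + a*d (h(d, a) = -4 + (d*a)*1 = -4 + (a*d)*1 = -4 + a*d)
Y(K) = 1
h(121, -17) + Y(m(-9, A)) = (-4 - 17*121) + 1 = (-4 - 2057) + 1 = -2061 + 1 = -2060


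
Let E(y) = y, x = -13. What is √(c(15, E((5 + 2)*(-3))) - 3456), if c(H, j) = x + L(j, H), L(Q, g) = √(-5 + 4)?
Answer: √(-3469 + I) ≈ 0.00849 + 58.898*I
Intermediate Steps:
L(Q, g) = I (L(Q, g) = √(-1) = I)
c(H, j) = -13 + I
√(c(15, E((5 + 2)*(-3))) - 3456) = √((-13 + I) - 3456) = √(-3469 + I)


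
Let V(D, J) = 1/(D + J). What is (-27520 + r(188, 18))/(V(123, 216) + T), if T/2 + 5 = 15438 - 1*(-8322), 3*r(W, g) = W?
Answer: -9308036/16105891 ≈ -0.57793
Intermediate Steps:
r(W, g) = W/3
T = 47510 (T = -10 + 2*(15438 - 1*(-8322)) = -10 + 2*(15438 + 8322) = -10 + 2*23760 = -10 + 47520 = 47510)
(-27520 + r(188, 18))/(V(123, 216) + T) = (-27520 + (1/3)*188)/(1/(123 + 216) + 47510) = (-27520 + 188/3)/(1/339 + 47510) = -82372/(3*(1/339 + 47510)) = -82372/(3*16105891/339) = -82372/3*339/16105891 = -9308036/16105891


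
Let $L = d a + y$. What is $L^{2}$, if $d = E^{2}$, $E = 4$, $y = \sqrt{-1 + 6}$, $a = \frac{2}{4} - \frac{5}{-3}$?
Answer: $\frac{10861}{9} + \frac{208 \sqrt{5}}{3} \approx 1361.8$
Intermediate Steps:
$a = \frac{13}{6}$ ($a = 2 \cdot \frac{1}{4} - - \frac{5}{3} = \frac{1}{2} + \frac{5}{3} = \frac{13}{6} \approx 2.1667$)
$y = \sqrt{5} \approx 2.2361$
$d = 16$ ($d = 4^{2} = 16$)
$L = \frac{104}{3} + \sqrt{5}$ ($L = 16 \cdot \frac{13}{6} + \sqrt{5} = \frac{104}{3} + \sqrt{5} \approx 36.903$)
$L^{2} = \left(\frac{104}{3} + \sqrt{5}\right)^{2}$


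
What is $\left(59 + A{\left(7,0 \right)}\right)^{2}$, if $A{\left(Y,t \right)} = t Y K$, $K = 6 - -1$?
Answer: $3481$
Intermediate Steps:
$K = 7$ ($K = 6 + 1 = 7$)
$A{\left(Y,t \right)} = 7 Y t$ ($A{\left(Y,t \right)} = t Y 7 = Y t 7 = 7 Y t$)
$\left(59 + A{\left(7,0 \right)}\right)^{2} = \left(59 + 7 \cdot 7 \cdot 0\right)^{2} = \left(59 + 0\right)^{2} = 59^{2} = 3481$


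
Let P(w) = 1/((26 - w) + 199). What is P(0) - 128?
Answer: -28799/225 ≈ -128.00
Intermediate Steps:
P(w) = 1/(225 - w)
P(0) - 128 = -1/(-225 + 0) - 128 = -1/(-225) - 128 = -1*(-1/225) - 128 = 1/225 - 128 = -28799/225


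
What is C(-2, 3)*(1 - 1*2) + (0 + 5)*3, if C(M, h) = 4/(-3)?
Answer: 49/3 ≈ 16.333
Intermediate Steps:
C(M, h) = -4/3 (C(M, h) = 4*(-1/3) = -4/3)
C(-2, 3)*(1 - 1*2) + (0 + 5)*3 = -4*(1 - 1*2)/3 + (0 + 5)*3 = -4*(1 - 2)/3 + 5*3 = -4/3*(-1) + 15 = 4/3 + 15 = 49/3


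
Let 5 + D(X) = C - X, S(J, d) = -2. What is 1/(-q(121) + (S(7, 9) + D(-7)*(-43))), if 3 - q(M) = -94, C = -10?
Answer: 1/245 ≈ 0.0040816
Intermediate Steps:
q(M) = 97 (q(M) = 3 - 1*(-94) = 3 + 94 = 97)
D(X) = -15 - X (D(X) = -5 + (-10 - X) = -15 - X)
1/(-q(121) + (S(7, 9) + D(-7)*(-43))) = 1/(-1*97 + (-2 + (-15 - 1*(-7))*(-43))) = 1/(-97 + (-2 + (-15 + 7)*(-43))) = 1/(-97 + (-2 - 8*(-43))) = 1/(-97 + (-2 + 344)) = 1/(-97 + 342) = 1/245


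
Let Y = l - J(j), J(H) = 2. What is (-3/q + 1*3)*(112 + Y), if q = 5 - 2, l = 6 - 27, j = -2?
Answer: 178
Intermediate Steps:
l = -21
q = 3
Y = -23 (Y = -21 - 1*2 = -21 - 2 = -23)
(-3/q + 1*3)*(112 + Y) = (-3/3 + 1*3)*(112 - 23) = (-3*1/3 + 3)*89 = (-1 + 3)*89 = 2*89 = 178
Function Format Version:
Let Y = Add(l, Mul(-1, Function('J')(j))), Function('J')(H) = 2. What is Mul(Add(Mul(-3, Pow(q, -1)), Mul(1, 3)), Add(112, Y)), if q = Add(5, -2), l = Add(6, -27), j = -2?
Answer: 178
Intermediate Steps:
l = -21
q = 3
Y = -23 (Y = Add(-21, Mul(-1, 2)) = Add(-21, -2) = -23)
Mul(Add(Mul(-3, Pow(q, -1)), Mul(1, 3)), Add(112, Y)) = Mul(Add(Mul(-3, Pow(3, -1)), Mul(1, 3)), Add(112, -23)) = Mul(Add(Mul(-3, Rational(1, 3)), 3), 89) = Mul(Add(-1, 3), 89) = Mul(2, 89) = 178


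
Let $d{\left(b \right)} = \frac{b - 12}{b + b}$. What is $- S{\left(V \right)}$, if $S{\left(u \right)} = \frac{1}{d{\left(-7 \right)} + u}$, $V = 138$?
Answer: $- \frac{14}{1951} \approx -0.0071758$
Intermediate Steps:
$d{\left(b \right)} = \frac{-12 + b}{2 b}$
$S{\left(u \right)} = \frac{1}{\frac{19}{14} + u}$ ($S{\left(u \right)} = \frac{1}{\frac{-12 - 7}{2 \left(-7\right)} + u} = \frac{1}{\frac{1}{2} \left(- \frac{1}{7}\right) \left(-19\right) + u} = \frac{1}{\frac{19}{14} + u}$)
$- S{\left(V \right)} = - \frac{14}{19 + 14 \cdot 138} = - \frac{14}{19 + 1932} = - \frac{14}{1951}$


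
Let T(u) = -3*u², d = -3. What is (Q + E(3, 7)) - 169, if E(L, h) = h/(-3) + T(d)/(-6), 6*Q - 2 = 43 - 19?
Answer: -325/2 ≈ -162.50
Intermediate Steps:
Q = 13/3 (Q = ⅓ + (43 - 19)/6 = ⅓ + (⅙)*24 = ⅓ + 4 = 13/3 ≈ 4.3333)
E(L, h) = 9/2 - h/3 (E(L, h) = h/(-3) - 3*(-3)²/(-6) = h*(-⅓) - 3*9*(-⅙) = -h/3 - 27*(-⅙) = -h/3 + 9/2 = 9/2 - h/3)
(Q + E(3, 7)) - 169 = (13/3 + (9/2 - ⅓*7)) - 169 = (13/3 + (9/2 - 7/3)) - 169 = (13/3 + 13/6) - 169 = 13/2 - 169 = -325/2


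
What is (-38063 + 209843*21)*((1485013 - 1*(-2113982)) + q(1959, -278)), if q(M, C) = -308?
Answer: 15721367975680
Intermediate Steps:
(-38063 + 209843*21)*((1485013 - 1*(-2113982)) + q(1959, -278)) = (-38063 + 209843*21)*((1485013 - 1*(-2113982)) - 308) = (-38063 + 4406703)*((1485013 + 2113982) - 308) = 4368640*(3598995 - 308) = 4368640*3598687 = 15721367975680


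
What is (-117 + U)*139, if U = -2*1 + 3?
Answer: -16124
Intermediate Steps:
U = 1 (U = -2 + 3 = 1)
(-117 + U)*139 = (-117 + 1)*139 = -116*139 = -16124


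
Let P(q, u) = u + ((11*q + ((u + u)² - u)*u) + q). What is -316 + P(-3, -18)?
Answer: -24022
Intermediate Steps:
P(q, u) = u + 12*q + u*(-u + 4*u²) (P(q, u) = u + ((11*q + ((2*u)² - u)*u) + q) = u + ((11*q + (4*u² - u)*u) + q) = u + ((11*q + (-u + 4*u²)*u) + q) = u + ((11*q + u*(-u + 4*u²)) + q) = u + (12*q + u*(-u + 4*u²)) = u + 12*q + u*(-u + 4*u²))
-316 + P(-3, -18) = -316 + (-18 - 1*(-18)² + 4*(-18)³ + 12*(-3)) = -316 + (-18 - 1*324 + 4*(-5832) - 36) = -316 + (-18 - 324 - 23328 - 36) = -316 - 23706 = -24022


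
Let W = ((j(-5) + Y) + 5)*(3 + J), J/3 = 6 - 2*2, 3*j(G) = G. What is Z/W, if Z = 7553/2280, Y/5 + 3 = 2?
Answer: -7553/34200 ≈ -0.22085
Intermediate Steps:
Y = -5 (Y = -15 + 5*2 = -15 + 10 = -5)
j(G) = G/3
J = 6 (J = 3*(6 - 2*2) = 3*(6 - 4) = 3*2 = 6)
Z = 7553/2280 (Z = 7553*(1/2280) = 7553/2280 ≈ 3.3127)
W = -15 (W = (((⅓)*(-5) - 5) + 5)*(3 + 6) = ((-5/3 - 5) + 5)*9 = (-20/3 + 5)*9 = -5/3*9 = -15)
Z/W = (7553/2280)/(-15) = (7553/2280)*(-1/15) = -7553/34200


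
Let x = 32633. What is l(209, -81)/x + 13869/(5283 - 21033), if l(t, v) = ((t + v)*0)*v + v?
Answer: -50429203/57107750 ≈ -0.88305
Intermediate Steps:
l(t, v) = v (l(t, v) = 0*v + v = 0 + v = v)
l(209, -81)/x + 13869/(5283 - 21033) = -81/32633 + 13869/(5283 - 21033) = -81*1/32633 + 13869/(-15750) = -81/32633 + 13869*(-1/15750) = -81/32633 - 1541/1750 = -50429203/57107750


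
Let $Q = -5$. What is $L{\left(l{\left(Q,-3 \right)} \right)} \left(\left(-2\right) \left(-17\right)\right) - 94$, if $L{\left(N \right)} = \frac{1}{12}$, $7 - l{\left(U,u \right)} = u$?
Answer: $- \frac{547}{6} \approx -91.167$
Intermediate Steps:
$l{\left(U,u \right)} = 7 - u$
$L{\left(N \right)} = \frac{1}{12}$
$L{\left(l{\left(Q,-3 \right)} \right)} \left(\left(-2\right) \left(-17\right)\right) - 94 = \frac{\left(-2\right) \left(-17\right)}{12} - 94 = \frac{1}{12} \cdot 34 - 94 = \frac{17}{6} - 94 = - \frac{547}{6}$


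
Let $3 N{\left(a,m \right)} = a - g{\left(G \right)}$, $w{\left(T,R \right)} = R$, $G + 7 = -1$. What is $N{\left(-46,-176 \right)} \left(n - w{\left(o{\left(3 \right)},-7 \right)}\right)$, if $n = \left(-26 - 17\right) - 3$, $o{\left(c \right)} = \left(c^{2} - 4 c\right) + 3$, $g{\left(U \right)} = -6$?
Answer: $520$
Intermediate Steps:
$G = -8$ ($G = -7 - 1 = -8$)
$o{\left(c \right)} = 3 + c^{2} - 4 c$
$n = -46$ ($n = -43 - 3 = -46$)
$N{\left(a,m \right)} = 2 + \frac{a}{3}$ ($N{\left(a,m \right)} = \frac{a - -6}{3} = \frac{a + 6}{3} = \frac{6 + a}{3} = 2 + \frac{a}{3}$)
$N{\left(-46,-176 \right)} \left(n - w{\left(o{\left(3 \right)},-7 \right)}\right) = \left(2 + \frac{1}{3} \left(-46\right)\right) \left(-46 - -7\right) = \left(2 - \frac{46}{3}\right) \left(-46 + 7\right) = \left(- \frac{40}{3}\right) \left(-39\right) = 520$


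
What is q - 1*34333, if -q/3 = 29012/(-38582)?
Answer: -662274385/19291 ≈ -34331.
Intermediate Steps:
q = 43518/19291 (q = -87036/(-38582) = -87036*(-1)/38582 = -3*(-14506/19291) = 43518/19291 ≈ 2.2559)
q - 1*34333 = 43518/19291 - 1*34333 = 43518/19291 - 34333 = -662274385/19291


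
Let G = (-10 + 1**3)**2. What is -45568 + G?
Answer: -45487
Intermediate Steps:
G = 81 (G = (-10 + 1)**2 = (-9)**2 = 81)
-45568 + G = -45568 + 81 = -45487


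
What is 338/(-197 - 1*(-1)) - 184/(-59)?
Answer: 8061/5782 ≈ 1.3942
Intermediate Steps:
338/(-197 - 1*(-1)) - 184/(-59) = 338/(-197 + 1) - 184*(-1/59) = 338/(-196) + 184/59 = 338*(-1/196) + 184/59 = -169/98 + 184/59 = 8061/5782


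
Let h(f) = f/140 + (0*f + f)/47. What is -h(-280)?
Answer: 374/47 ≈ 7.9574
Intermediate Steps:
h(f) = 187*f/6580 (h(f) = f*(1/140) + (0 + f)*(1/47) = f/140 + f*(1/47) = f/140 + f/47 = 187*f/6580)
-h(-280) = -187*(-280)/6580 = -1*(-374/47) = 374/47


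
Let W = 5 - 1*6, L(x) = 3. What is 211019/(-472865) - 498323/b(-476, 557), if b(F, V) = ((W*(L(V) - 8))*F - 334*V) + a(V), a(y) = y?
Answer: 195997265036/88832891765 ≈ 2.2064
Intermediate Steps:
W = -1 (W = 5 - 6 = -1)
b(F, V) = -333*V + 5*F (b(F, V) = ((-(3 - 8))*F - 334*V) + V = ((-1*(-5))*F - 334*V) + V = (5*F - 334*V) + V = (-334*V + 5*F) + V = -333*V + 5*F)
211019/(-472865) - 498323/b(-476, 557) = 211019/(-472865) - 498323/(-333*557 + 5*(-476)) = 211019*(-1/472865) - 498323/(-185481 - 2380) = -211019/472865 - 498323/(-187861) = -211019/472865 - 498323*(-1/187861) = -211019/472865 + 498323/187861 = 195997265036/88832891765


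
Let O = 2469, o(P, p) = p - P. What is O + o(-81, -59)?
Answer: 2491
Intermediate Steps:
O + o(-81, -59) = 2469 + (-59 - 1*(-81)) = 2469 + (-59 + 81) = 2469 + 22 = 2491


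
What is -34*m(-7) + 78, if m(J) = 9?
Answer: -228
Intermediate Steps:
-34*m(-7) + 78 = -34*9 + 78 = -306 + 78 = -228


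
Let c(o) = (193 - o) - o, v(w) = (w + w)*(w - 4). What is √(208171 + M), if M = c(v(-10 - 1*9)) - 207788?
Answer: 2*I*√293 ≈ 34.234*I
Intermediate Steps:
v(w) = 2*w*(-4 + w) (v(w) = (2*w)*(-4 + w) = 2*w*(-4 + w))
c(o) = 193 - 2*o
M = -209343 (M = (193 - 4*(-10 - 1*9)*(-4 + (-10 - 1*9))) - 207788 = (193 - 4*(-10 - 9)*(-4 + (-10 - 9))) - 207788 = (193 - 4*(-19)*(-4 - 19)) - 207788 = (193 - 4*(-19)*(-23)) - 207788 = (193 - 2*874) - 207788 = (193 - 1748) - 207788 = -1555 - 207788 = -209343)
√(208171 + M) = √(208171 - 209343) = √(-1172) = 2*I*√293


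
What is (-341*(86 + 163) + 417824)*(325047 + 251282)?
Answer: 191868569035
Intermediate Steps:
(-341*(86 + 163) + 417824)*(325047 + 251282) = (-341*249 + 417824)*576329 = (-84909 + 417824)*576329 = 332915*576329 = 191868569035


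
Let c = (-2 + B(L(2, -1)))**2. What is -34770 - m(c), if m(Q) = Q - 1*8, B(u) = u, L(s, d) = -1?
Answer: -34771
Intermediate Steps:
c = 9 (c = (-2 - 1)**2 = (-3)**2 = 9)
m(Q) = -8 + Q (m(Q) = Q - 8 = -8 + Q)
-34770 - m(c) = -34770 - (-8 + 9) = -34770 - 1*1 = -34770 - 1 = -34771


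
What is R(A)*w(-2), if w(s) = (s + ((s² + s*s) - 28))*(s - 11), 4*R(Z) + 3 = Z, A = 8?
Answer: 715/2 ≈ 357.50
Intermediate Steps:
R(Z) = -¾ + Z/4
w(s) = (-11 + s)*(-28 + s + 2*s²) (w(s) = (s + ((s² + s²) - 28))*(-11 + s) = (s + (2*s² - 28))*(-11 + s) = (s + (-28 + 2*s²))*(-11 + s) = (-28 + s + 2*s²)*(-11 + s) = (-11 + s)*(-28 + s + 2*s²))
R(A)*w(-2) = (-¾ + (¼)*8)*(308 - 39*(-2) - 21*(-2)² + 2*(-2)³) = (-¾ + 2)*(308 + 78 - 21*4 + 2*(-8)) = 5*(308 + 78 - 84 - 16)/4 = (5/4)*286 = 715/2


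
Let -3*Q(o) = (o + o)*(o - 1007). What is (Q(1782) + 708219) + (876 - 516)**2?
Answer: -82881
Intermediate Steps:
Q(o) = -2*o*(-1007 + o)/3 (Q(o) = -(o + o)*(o - 1007)/3 = -2*o*(-1007 + o)/3)
(Q(1782) + 708219) + (876 - 516)**2 = ((2/3)*1782*(1007 - 1*1782) + 708219) + (876 - 516)**2 = ((2/3)*1782*(1007 - 1782) + 708219) + 360**2 = ((2/3)*1782*(-775) + 708219) + 129600 = (-920700 + 708219) + 129600 = -212481 + 129600 = -82881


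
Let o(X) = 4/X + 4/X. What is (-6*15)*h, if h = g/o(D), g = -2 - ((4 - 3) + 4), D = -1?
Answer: -315/4 ≈ -78.750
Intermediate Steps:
g = -7 (g = -2 - (1 + 4) = -2 - 1*5 = -2 - 5 = -7)
o(X) = 8/X
h = 7/8 (h = -7/(8/(-1)) = -7/(8*(-1)) = -7/(-8) = -7*(-1/8) = 7/8 ≈ 0.87500)
(-6*15)*h = -6*15*(7/8) = -90*7/8 = -315/4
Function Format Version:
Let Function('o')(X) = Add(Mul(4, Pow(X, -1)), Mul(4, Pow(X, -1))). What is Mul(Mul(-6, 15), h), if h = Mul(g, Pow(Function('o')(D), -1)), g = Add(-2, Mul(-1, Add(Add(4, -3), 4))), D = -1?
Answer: Rational(-315, 4) ≈ -78.750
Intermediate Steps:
g = -7 (g = Add(-2, Mul(-1, Add(1, 4))) = Add(-2, Mul(-1, 5)) = Add(-2, -5) = -7)
Function('o')(X) = Mul(8, Pow(X, -1))
h = Rational(7, 8) (h = Mul(-7, Pow(Mul(8, Pow(-1, -1)), -1)) = Mul(-7, Pow(Mul(8, -1), -1)) = Mul(-7, Pow(-8, -1)) = Mul(-7, Rational(-1, 8)) = Rational(7, 8) ≈ 0.87500)
Mul(Mul(-6, 15), h) = Mul(Mul(-6, 15), Rational(7, 8)) = Mul(-90, Rational(7, 8)) = Rational(-315, 4)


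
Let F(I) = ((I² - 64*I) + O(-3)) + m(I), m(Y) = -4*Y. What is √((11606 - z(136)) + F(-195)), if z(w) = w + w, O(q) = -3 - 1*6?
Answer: √62610 ≈ 250.22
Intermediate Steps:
O(q) = -9 (O(q) = -3 - 6 = -9)
z(w) = 2*w
F(I) = -9 + I² - 68*I (F(I) = ((I² - 64*I) - 9) - 4*I = (-9 + I² - 64*I) - 4*I = -9 + I² - 68*I)
√((11606 - z(136)) + F(-195)) = √((11606 - 2*136) + (-9 + (-195)² - 68*(-195))) = √((11606 - 1*272) + (-9 + 38025 + 13260)) = √((11606 - 272) + 51276) = √(11334 + 51276) = √62610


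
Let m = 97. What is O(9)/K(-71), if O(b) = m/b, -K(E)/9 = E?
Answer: 97/5751 ≈ 0.016867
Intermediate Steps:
K(E) = -9*E
O(b) = 97/b
O(9)/K(-71) = (97/9)/((-9*(-71))) = (97*(1/9))/639 = (97/9)*(1/639) = 97/5751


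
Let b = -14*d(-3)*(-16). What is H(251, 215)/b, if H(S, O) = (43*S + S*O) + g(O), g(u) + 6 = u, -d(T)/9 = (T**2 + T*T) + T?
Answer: -9281/4320 ≈ -2.1484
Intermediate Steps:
d(T) = -18*T**2 - 9*T (d(T) = -9*((T**2 + T*T) + T) = -9*((T**2 + T**2) + T) = -9*(2*T**2 + T) = -9*(T + 2*T**2) = -18*T**2 - 9*T)
g(u) = -6 + u
H(S, O) = -6 + O + 43*S + O*S (H(S, O) = (43*S + S*O) + (-6 + O) = (43*S + O*S) + (-6 + O) = -6 + O + 43*S + O*S)
b = -30240 (b = -(-126)*(-3)*(1 + 2*(-3))*(-16) = -(-126)*(-3)*(1 - 6)*(-16) = -(-126)*(-3)*(-5)*(-16) = -14*(-135)*(-16) = 1890*(-16) = -30240)
H(251, 215)/b = (-6 + 215 + 43*251 + 215*251)/(-30240) = (-6 + 215 + 10793 + 53965)*(-1/30240) = 64967*(-1/30240) = -9281/4320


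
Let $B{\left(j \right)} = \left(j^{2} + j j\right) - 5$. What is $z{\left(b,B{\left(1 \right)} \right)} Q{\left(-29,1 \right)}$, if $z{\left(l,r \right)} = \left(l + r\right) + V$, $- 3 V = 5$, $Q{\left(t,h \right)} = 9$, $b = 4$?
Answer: $-6$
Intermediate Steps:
$V = - \frac{5}{3}$ ($V = \left(- \frac{1}{3}\right) 5 = - \frac{5}{3} \approx -1.6667$)
$B{\left(j \right)} = -5 + 2 j^{2}$ ($B{\left(j \right)} = \left(j^{2} + j^{2}\right) - 5 = 2 j^{2} - 5 = -5 + 2 j^{2}$)
$z{\left(l,r \right)} = - \frac{5}{3} + l + r$ ($z{\left(l,r \right)} = \left(l + r\right) - \frac{5}{3} = - \frac{5}{3} + l + r$)
$z{\left(b,B{\left(1 \right)} \right)} Q{\left(-29,1 \right)} = \left(- \frac{5}{3} + 4 - \left(5 - 2 \cdot 1^{2}\right)\right) 9 = \left(- \frac{5}{3} + 4 + \left(-5 + 2 \cdot 1\right)\right) 9 = \left(- \frac{5}{3} + 4 + \left(-5 + 2\right)\right) 9 = \left(- \frac{5}{3} + 4 - 3\right) 9 = \left(- \frac{2}{3}\right) 9 = -6$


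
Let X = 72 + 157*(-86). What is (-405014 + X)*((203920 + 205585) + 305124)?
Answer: -299032217276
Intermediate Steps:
X = -13430 (X = 72 - 13502 = -13430)
(-405014 + X)*((203920 + 205585) + 305124) = (-405014 - 13430)*((203920 + 205585) + 305124) = -418444*(409505 + 305124) = -418444*714629 = -299032217276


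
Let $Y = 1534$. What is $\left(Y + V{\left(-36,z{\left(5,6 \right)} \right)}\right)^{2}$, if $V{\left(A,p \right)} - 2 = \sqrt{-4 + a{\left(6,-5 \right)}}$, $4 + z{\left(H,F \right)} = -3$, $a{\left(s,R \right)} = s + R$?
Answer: $\left(1536 + i \sqrt{3}\right)^{2} \approx 2.3593 \cdot 10^{6} + 5321.0 i$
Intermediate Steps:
$a{\left(s,R \right)} = R + s$
$z{\left(H,F \right)} = -7$ ($z{\left(H,F \right)} = -4 - 3 = -7$)
$V{\left(A,p \right)} = 2 + i \sqrt{3}$ ($V{\left(A,p \right)} = 2 + \sqrt{-4 + \left(-5 + 6\right)} = 2 + \sqrt{-4 + 1} = 2 + \sqrt{-3} = 2 + i \sqrt{3}$)
$\left(Y + V{\left(-36,z{\left(5,6 \right)} \right)}\right)^{2} = \left(1534 + \left(2 + i \sqrt{3}\right)\right)^{2} = \left(1536 + i \sqrt{3}\right)^{2}$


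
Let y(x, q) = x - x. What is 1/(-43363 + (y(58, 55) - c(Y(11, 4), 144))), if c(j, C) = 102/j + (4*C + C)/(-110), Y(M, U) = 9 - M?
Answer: -11/476360 ≈ -2.3092e-5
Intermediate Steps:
y(x, q) = 0
c(j, C) = 102/j - C/22 (c(j, C) = 102/j + (5*C)*(-1/110) = 102/j - C/22)
1/(-43363 + (y(58, 55) - c(Y(11, 4), 144))) = 1/(-43363 + (0 - (102/(9 - 1*11) - 1/22*144))) = 1/(-43363 + (0 - (102/(9 - 11) - 72/11))) = 1/(-43363 + (0 - (102/(-2) - 72/11))) = 1/(-43363 + (0 - (102*(-½) - 72/11))) = 1/(-43363 + (0 - (-51 - 72/11))) = 1/(-43363 + (0 - 1*(-633/11))) = 1/(-43363 + (0 + 633/11)) = 1/(-43363 + 633/11) = 1/(-476360/11) = -11/476360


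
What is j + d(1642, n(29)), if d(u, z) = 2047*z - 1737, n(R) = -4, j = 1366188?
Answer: 1356263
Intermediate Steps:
d(u, z) = -1737 + 2047*z
j + d(1642, n(29)) = 1366188 + (-1737 + 2047*(-4)) = 1366188 + (-1737 - 8188) = 1366188 - 9925 = 1356263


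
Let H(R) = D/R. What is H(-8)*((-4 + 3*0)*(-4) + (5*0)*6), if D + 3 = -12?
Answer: 30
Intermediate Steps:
D = -15 (D = -3 - 12 = -15)
H(R) = -15/R
H(-8)*((-4 + 3*0)*(-4) + (5*0)*6) = (-15/(-8))*((-4 + 3*0)*(-4) + (5*0)*6) = (-15*(-1/8))*((-4 + 0)*(-4) + 0*6) = 15*(-4*(-4) + 0)/8 = 15*(16 + 0)/8 = (15/8)*16 = 30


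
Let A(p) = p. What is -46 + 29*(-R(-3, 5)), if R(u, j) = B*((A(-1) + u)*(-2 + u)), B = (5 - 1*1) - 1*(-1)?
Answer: -2946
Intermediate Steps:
B = 5 (B = (5 - 1) + 1 = 4 + 1 = 5)
R(u, j) = 5*(-1 + u)*(-2 + u) (R(u, j) = 5*((-1 + u)*(-2 + u)) = 5*(-1 + u)*(-2 + u))
-46 + 29*(-R(-3, 5)) = -46 + 29*(-(10 - 15*(-3) + 5*(-3)²)) = -46 + 29*(-(10 + 45 + 5*9)) = -46 + 29*(-(10 + 45 + 45)) = -46 + 29*(-1*100) = -46 + 29*(-100) = -46 - 2900 = -2946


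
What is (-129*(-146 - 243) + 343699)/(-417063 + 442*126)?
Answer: -393880/361371 ≈ -1.0900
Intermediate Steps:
(-129*(-146 - 243) + 343699)/(-417063 + 442*126) = (-129*(-389) + 343699)/(-417063 + 55692) = (50181 + 343699)/(-361371) = 393880*(-1/361371) = -393880/361371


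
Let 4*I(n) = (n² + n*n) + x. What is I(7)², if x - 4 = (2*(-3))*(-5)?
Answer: 1089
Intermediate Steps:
x = 34 (x = 4 + (2*(-3))*(-5) = 4 - 6*(-5) = 4 + 30 = 34)
I(n) = 17/2 + n²/2 (I(n) = ((n² + n*n) + 34)/4 = ((n² + n²) + 34)/4 = (2*n² + 34)/4 = (34 + 2*n²)/4 = 17/2 + n²/2)
I(7)² = (17/2 + (½)*7²)² = (17/2 + (½)*49)² = (17/2 + 49/2)² = 33² = 1089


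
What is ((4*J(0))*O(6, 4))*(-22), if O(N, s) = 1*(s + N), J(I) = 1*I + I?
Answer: 0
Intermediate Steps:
J(I) = 2*I (J(I) = I + I = 2*I)
O(N, s) = N + s (O(N, s) = 1*(N + s) = N + s)
((4*J(0))*O(6, 4))*(-22) = ((4*(2*0))*(6 + 4))*(-22) = ((4*0)*10)*(-22) = (0*10)*(-22) = 0*(-22) = 0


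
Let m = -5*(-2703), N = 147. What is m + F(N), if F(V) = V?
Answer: 13662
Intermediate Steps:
m = 13515
m + F(N) = 13515 + 147 = 13662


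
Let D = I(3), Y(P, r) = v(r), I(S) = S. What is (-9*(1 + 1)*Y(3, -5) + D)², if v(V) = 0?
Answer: 9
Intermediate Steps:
Y(P, r) = 0
D = 3
(-9*(1 + 1)*Y(3, -5) + D)² = (-9*(1 + 1)*0 + 3)² = (-18*0 + 3)² = (-9*0 + 3)² = (0 + 3)² = 3² = 9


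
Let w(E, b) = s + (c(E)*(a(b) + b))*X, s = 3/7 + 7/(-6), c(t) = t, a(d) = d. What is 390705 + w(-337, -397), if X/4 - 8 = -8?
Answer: 16409579/42 ≈ 3.9070e+5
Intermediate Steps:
s = -31/42 (s = 3*(⅐) + 7*(-⅙) = 3/7 - 7/6 = -31/42 ≈ -0.73810)
X = 0 (X = 32 + 4*(-8) = 32 - 32 = 0)
w(E, b) = -31/42 (w(E, b) = -31/42 + (E*(b + b))*0 = -31/42 + (E*(2*b))*0 = -31/42 + (2*E*b)*0 = -31/42 + 0 = -31/42)
390705 + w(-337, -397) = 390705 - 31/42 = 16409579/42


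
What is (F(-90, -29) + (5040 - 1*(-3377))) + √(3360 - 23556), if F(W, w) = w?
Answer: 8388 + 6*I*√561 ≈ 8388.0 + 142.11*I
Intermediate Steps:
(F(-90, -29) + (5040 - 1*(-3377))) + √(3360 - 23556) = (-29 + (5040 - 1*(-3377))) + √(3360 - 23556) = (-29 + (5040 + 3377)) + √(-20196) = (-29 + 8417) + 6*I*√561 = 8388 + 6*I*√561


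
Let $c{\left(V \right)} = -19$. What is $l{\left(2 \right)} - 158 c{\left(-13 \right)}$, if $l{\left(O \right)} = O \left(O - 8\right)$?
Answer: $2990$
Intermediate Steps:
$l{\left(O \right)} = O \left(-8 + O\right)$
$l{\left(2 \right)} - 158 c{\left(-13 \right)} = 2 \left(-8 + 2\right) - -3002 = 2 \left(-6\right) + 3002 = -12 + 3002 = 2990$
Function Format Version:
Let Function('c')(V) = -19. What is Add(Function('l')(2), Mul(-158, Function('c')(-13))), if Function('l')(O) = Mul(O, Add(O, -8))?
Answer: 2990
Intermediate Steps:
Function('l')(O) = Mul(O, Add(-8, O))
Add(Function('l')(2), Mul(-158, Function('c')(-13))) = Add(Mul(2, Add(-8, 2)), Mul(-158, -19)) = Add(Mul(2, -6), 3002) = Add(-12, 3002) = 2990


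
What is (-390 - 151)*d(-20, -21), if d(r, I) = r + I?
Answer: 22181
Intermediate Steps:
d(r, I) = I + r
(-390 - 151)*d(-20, -21) = (-390 - 151)*(-21 - 20) = -541*(-41) = 22181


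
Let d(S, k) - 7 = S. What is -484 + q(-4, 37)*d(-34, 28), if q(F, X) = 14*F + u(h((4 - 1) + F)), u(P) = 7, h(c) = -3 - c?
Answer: 839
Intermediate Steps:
d(S, k) = 7 + S
q(F, X) = 7 + 14*F (q(F, X) = 14*F + 7 = 7 + 14*F)
-484 + q(-4, 37)*d(-34, 28) = -484 + (7 + 14*(-4))*(7 - 34) = -484 + (7 - 56)*(-27) = -484 - 49*(-27) = -484 + 1323 = 839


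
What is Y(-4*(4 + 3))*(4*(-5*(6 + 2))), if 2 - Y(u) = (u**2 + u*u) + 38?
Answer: 256640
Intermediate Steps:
Y(u) = -36 - 2*u**2 (Y(u) = 2 - ((u**2 + u*u) + 38) = 2 - ((u**2 + u**2) + 38) = 2 - (2*u**2 + 38) = 2 - (38 + 2*u**2) = 2 + (-38 - 2*u**2) = -36 - 2*u**2)
Y(-4*(4 + 3))*(4*(-5*(6 + 2))) = (-36 - 2*16*(4 + 3)**2)*(4*(-5*(6 + 2))) = (-36 - 2*(-4*7)**2)*(4*(-5*8)) = (-36 - 2*(-28)**2)*(4*(-40)) = (-36 - 2*784)*(-160) = (-36 - 1568)*(-160) = -1604*(-160) = 256640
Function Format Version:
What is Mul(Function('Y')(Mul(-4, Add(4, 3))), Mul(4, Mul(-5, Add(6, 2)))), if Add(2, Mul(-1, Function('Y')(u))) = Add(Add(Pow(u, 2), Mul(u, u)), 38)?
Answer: 256640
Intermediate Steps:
Function('Y')(u) = Add(-36, Mul(-2, Pow(u, 2))) (Function('Y')(u) = Add(2, Mul(-1, Add(Add(Pow(u, 2), Mul(u, u)), 38))) = Add(2, Mul(-1, Add(Add(Pow(u, 2), Pow(u, 2)), 38))) = Add(2, Mul(-1, Add(Mul(2, Pow(u, 2)), 38))) = Add(2, Mul(-1, Add(38, Mul(2, Pow(u, 2))))) = Add(2, Add(-38, Mul(-2, Pow(u, 2)))) = Add(-36, Mul(-2, Pow(u, 2))))
Mul(Function('Y')(Mul(-4, Add(4, 3))), Mul(4, Mul(-5, Add(6, 2)))) = Mul(Add(-36, Mul(-2, Pow(Mul(-4, Add(4, 3)), 2))), Mul(4, Mul(-5, Add(6, 2)))) = Mul(Add(-36, Mul(-2, Pow(Mul(-4, 7), 2))), Mul(4, Mul(-5, 8))) = Mul(Add(-36, Mul(-2, Pow(-28, 2))), Mul(4, -40)) = Mul(Add(-36, Mul(-2, 784)), -160) = Mul(Add(-36, -1568), -160) = Mul(-1604, -160) = 256640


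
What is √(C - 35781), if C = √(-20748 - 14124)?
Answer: √(-35781 + 2*I*√8718) ≈ 0.4936 + 189.16*I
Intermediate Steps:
C = 2*I*√8718 (C = √(-34872) = 2*I*√8718 ≈ 186.74*I)
√(C - 35781) = √(2*I*√8718 - 35781) = √(-35781 + 2*I*√8718)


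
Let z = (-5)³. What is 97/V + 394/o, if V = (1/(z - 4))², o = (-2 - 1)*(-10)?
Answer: 24212852/15 ≈ 1.6142e+6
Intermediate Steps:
z = -125
o = 30 (o = -3*(-10) = 30)
V = 1/16641 (V = (1/(-125 - 4))² = (1/(-129))² = (-1/129)² = 1/16641 ≈ 6.0093e-5)
97/V + 394/o = 97/(1/16641) + 394/30 = 97*16641 + 394*(1/30) = 1614177 + 197/15 = 24212852/15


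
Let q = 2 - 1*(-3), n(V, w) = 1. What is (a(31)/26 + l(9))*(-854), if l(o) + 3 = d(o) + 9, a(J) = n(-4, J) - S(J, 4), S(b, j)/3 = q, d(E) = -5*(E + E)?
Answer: 938546/13 ≈ 72196.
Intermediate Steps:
q = 5 (q = 2 + 3 = 5)
d(E) = -10*E
S(b, j) = 15 (S(b, j) = 3*5 = 15)
a(J) = -14 (a(J) = 1 - 1*15 = 1 - 15 = -14)
l(o) = 6 - 10*o (l(o) = -3 + (-10*o + 9) = -3 + (9 - 10*o) = 6 - 10*o)
(a(31)/26 + l(9))*(-854) = (-14/26 + (6 - 10*9))*(-854) = (-14*1/26 + (6 - 90))*(-854) = (-7/13 - 84)*(-854) = -1099/13*(-854) = 938546/13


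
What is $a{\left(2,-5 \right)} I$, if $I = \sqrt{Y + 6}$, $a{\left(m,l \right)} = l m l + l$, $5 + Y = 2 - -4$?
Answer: $45 \sqrt{7} \approx 119.06$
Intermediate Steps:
$Y = 1$ ($Y = -5 + \left(2 - -4\right) = -5 + \left(2 + 4\right) = -5 + 6 = 1$)
$a{\left(m,l \right)} = l + m l^{2}$ ($a{\left(m,l \right)} = m l^{2} + l = l + m l^{2}$)
$I = \sqrt{7}$ ($I = \sqrt{1 + 6} = \sqrt{7} \approx 2.6458$)
$a{\left(2,-5 \right)} I = - 5 \left(1 - 10\right) \sqrt{7} = \left(-5\right) \left(-9\right) \sqrt{7} = 45 \sqrt{7}$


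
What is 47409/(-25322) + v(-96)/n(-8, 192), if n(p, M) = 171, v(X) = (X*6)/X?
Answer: -2651669/1443354 ≈ -1.8372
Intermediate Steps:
v(X) = 6 (v(X) = (6*X)/X = 6)
47409/(-25322) + v(-96)/n(-8, 192) = 47409/(-25322) + 6/171 = 47409*(-1/25322) + 6*(1/171) = -47409/25322 + 2/57 = -2651669/1443354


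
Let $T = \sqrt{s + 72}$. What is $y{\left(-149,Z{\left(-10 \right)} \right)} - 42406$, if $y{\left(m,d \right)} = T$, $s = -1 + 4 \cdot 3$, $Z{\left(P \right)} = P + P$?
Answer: $-42406 + \sqrt{83} \approx -42397.0$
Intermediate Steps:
$Z{\left(P \right)} = 2 P$
$s = 11$ ($s = -1 + 12 = 11$)
$T = \sqrt{83}$ ($T = \sqrt{11 + 72} = \sqrt{83} \approx 9.1104$)
$y{\left(m,d \right)} = \sqrt{83}$
$y{\left(-149,Z{\left(-10 \right)} \right)} - 42406 = \sqrt{83} - 42406 = -42406 + \sqrt{83}$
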